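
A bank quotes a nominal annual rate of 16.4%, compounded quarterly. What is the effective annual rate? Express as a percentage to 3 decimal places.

17.436%

EAR = (1 + 16.4%/4)^4 − 1 = (1 + 0.041)^4 − 1.
(1 + 0.041)^4 ≈ 1.174365, so EAR ≈ 17.43645%.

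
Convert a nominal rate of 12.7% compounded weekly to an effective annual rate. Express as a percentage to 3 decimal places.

One year is 52 periods at 0.00244231 each: (1 + 0.00244231)^52 ≈ 1.135241.
EAR = 1.135241 − 1 ≈ 13.52412%.

13.524%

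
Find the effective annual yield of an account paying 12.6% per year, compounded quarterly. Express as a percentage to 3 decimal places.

One year is 4 periods at 0.0315 each: (1 + 0.0315)^4 ≈ 1.13208.
EAR = 1.13208 − 1 ≈ 13.20795%.

13.208%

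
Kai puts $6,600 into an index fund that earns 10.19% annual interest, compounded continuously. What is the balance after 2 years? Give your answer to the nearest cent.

$8,091.95

A = P·e^(rt) = 6,600·e^(0.1019·2) = 6,600·e^0.2038.
e^0.2038 ≈ 1.226052918, so A ≈ 8,091.9493.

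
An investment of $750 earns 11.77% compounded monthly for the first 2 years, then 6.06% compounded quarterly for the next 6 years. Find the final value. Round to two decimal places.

$1,359.94

After 2 years at 11.77%: 750 × 1.263964301 ≈ 947.9732.
Then 6 years at 6.06%: 947.9732 × 1.434581596 ≈ 1,359.9449.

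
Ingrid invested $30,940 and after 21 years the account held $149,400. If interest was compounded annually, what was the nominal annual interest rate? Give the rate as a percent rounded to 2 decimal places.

(1 + r)^21 = 149,400/30,940 = 4.8287.
1 + r = 4.8287^(1/21) ≈ 1.077862, so r ≈ 0.0778625.
r ≈ 7.78625%.

7.79%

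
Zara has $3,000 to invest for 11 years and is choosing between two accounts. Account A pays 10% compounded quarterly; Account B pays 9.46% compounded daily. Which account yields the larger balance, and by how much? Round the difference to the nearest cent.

Account A, by $399.82

A: (1 + 0.025)^44 ≈ 2.963808077, so 3,000 × 2.963808077 ≈ 8,891.4242.
B: (1 + 0.0946/365)^4015 ≈ 2.830533396, so 3,000 × 2.830533396 ≈ 8,491.6002.
Difference ≈ 399.8240 in favor of A.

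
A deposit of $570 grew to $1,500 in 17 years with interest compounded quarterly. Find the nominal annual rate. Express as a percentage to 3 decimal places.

The 68-period growth factor is 1,500/570 = 2.63158.
r/4 = 2.63158^(1/68) − 1 ≈ 0.0143309, so r ≈ 4·0.0143309 = 5.73236%.

5.732%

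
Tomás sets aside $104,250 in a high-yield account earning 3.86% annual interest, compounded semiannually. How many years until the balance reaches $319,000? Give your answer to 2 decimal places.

(1 + 0.0193)^(2t) = 319,000/104,250 = 3.06.
2t·ln(1 + 0.0193) = ln(3.06); 2t = 1.1184/0.0191161 ≈ 58.5056.
t ≈ 29.2528 years.

29.25 years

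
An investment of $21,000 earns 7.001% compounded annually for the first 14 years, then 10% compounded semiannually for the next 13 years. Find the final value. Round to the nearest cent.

After 14 years at 7.001%: 21,000 × 2.578871549 ≈ 54,156.3025.
Then 13 years at 10%: 54,156.3025 × 3.55567268794 ≈ 192,562.0858.

$192,562.09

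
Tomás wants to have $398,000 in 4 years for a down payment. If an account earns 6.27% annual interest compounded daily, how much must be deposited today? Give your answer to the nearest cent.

Growth factor = (1 + 0.0627/365)^1460 ≈ 1.28502536975.
P = 398,000/1.28502536975 ≈ 309,721.5116.

$309,721.51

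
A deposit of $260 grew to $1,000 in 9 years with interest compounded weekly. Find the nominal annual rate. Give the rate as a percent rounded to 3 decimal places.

14.989%

The 468-period growth factor is 1,000/260 = 3.84615.
r/52 = 3.84615^(1/468) − 1 ≈ 0.00288251, so r ≈ 52·0.00288251 = 14.98905%.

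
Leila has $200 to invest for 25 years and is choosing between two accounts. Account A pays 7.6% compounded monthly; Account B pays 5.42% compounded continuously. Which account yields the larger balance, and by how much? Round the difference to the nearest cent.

Account A growth factor: (1 + 0.076/12)^300 ≈ 6.645956449; balance ≈ 1,329.1913.
Account B growth factor: e^(0.0542·25) = e^1.355 ≈ 3.87676096; balance ≈ 775.3522.
Account A is larger by 553.8391.

Account A, by $553.84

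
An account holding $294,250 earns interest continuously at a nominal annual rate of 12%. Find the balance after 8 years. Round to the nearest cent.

$768,491.69

A = P·e^(rt) = 294,250·e^(0.12·8) = 294,250·e^0.96.
e^0.96 ≈ 2.61169647342, so A ≈ 768,491.6873.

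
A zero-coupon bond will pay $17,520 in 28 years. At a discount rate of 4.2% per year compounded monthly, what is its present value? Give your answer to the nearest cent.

Growth factor = (1 + 0.0035)^336 ≈ 3.2347342928.
P = 17,520/3.2347342928 ≈ 5,416.2099.

$5,416.21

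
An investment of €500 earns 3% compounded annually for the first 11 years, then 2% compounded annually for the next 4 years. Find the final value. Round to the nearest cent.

Phase 1: 500·(1 + 0.03)^11 ≈ 692.1169.
Phase 2: 692.1169·(1 + 0.02)^4 ≈ 749.1696.

€749.17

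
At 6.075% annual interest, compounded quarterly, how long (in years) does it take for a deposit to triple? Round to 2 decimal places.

18.22 years

(1 + 0.0151875)^(4t) = 3.
4t = ln 3 / ln(1 + 0.0151875) ≈ 1.0986/0.0150733 ≈ 72.8845.
t ≈ 18.2211.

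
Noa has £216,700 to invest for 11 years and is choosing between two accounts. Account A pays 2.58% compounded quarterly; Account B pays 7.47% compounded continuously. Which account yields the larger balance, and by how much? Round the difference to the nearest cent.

A: (1 + 0.00645)^44 ≈ 1.32695741235, so 216,700 × 1.32695741235 ≈ 287,551.6713.
B: e^(0.0747·11) = e^0.8217 ≈ 2.27436296999, so 216,700 × 2.27436296999 ≈ 492,854.4556.
Difference ≈ 205,302.7843 in favor of B.

Account B, by £205,302.78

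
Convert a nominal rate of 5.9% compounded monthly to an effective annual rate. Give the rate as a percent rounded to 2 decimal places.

6.06%

EAR = (1 + 5.9%/12)^12 − 1 = (1 + 0.00491667)^12 − 1.
(1 + 0.00491667)^12 ≈ 1.060622, so EAR ≈ 6.06219%.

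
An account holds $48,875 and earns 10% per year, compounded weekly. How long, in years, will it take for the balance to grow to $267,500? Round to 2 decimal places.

17.01 years

We need (1 + 0.00192308)^(52t) = 5.4731, so 52t = ln 5.4731 / ln 1.001923 ≈ 884.7735.
t ≈ 884.7735/52 = 17.0149 years.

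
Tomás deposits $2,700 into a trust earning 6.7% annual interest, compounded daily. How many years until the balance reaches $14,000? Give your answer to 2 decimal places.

We need (1 + 0.000183562)^(365t) = 5.1852, so 365t = ln 5.1852 / ln 1.000184 ≈ 8966.7785.
t ≈ 8966.7785/365 = 24.5665 years.

24.57 years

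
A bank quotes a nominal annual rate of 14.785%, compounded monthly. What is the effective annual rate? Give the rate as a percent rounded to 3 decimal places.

15.829%

EAR = (1 + 14.785%/12)^12 − 1 = (1 + 0.0123208)^12 − 1.
(1 + 0.0123208)^12 ≈ 1.158292, so EAR ≈ 15.82921%.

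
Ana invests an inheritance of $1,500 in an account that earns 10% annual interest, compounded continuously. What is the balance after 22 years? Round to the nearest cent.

$13,537.52

A = P·e^(rt) = 1,500·e^(0.1·22) = 1,500·e^2.2.
e^2.2 ≈ 9.0250134994, so A ≈ 13,537.5202.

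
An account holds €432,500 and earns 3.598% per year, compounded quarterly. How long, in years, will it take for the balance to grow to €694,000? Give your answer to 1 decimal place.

13.2 years

(1 + 0.008995)^(4t) = 694,000/432,500 = 1.6046.
4t·ln(1 + 0.008995) = ln(1.6046); 4t = 0.47289/0.00895479 ≈ 52.8086.
t ≈ 13.2021 years.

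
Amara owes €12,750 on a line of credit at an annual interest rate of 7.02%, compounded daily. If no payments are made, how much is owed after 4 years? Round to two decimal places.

Growth factor = (1 + 0.0702/365)^1460 ≈ 1.3241529878.
A ≈ 12,750 × 1.3241529878 ≈ 16,882.9506.

€16,882.95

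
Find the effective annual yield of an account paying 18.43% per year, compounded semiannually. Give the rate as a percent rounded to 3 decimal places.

19.279%

EAR = (1 + 18.43%/2)^2 − 1 = (1 + 0.09215)^2 − 1.
(1 + 0.09215)^2 ≈ 1.192792, so EAR ≈ 19.27916%.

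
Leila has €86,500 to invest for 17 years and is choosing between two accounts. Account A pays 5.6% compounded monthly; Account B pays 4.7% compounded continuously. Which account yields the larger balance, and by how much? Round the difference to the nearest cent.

Account A growth factor: (1 + 0.056/12)^204 ≈ 2.58515522208; balance ≈ 223,615.9267.
Account B growth factor: e^(0.047·17) = e^0.799 ≈ 2.22331649996; balance ≈ 192,316.8772.
Account A is larger by 31,299.0495.

Account A, by €31,299.05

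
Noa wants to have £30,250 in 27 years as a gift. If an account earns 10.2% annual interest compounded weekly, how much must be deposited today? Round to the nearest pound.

Growth factor = (1 + 0.102/52)^1404 ≈ 15.663019506.
P = 30,250/15.663019506 ≈ 1,931.3007.

£1,931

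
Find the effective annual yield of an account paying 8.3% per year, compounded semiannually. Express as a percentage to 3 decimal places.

EAR = (1 + 8.3%/2)^2 − 1 = (1 + 0.0415)^2 − 1.
(1 + 0.0415)^2 ≈ 1.084722, so EAR ≈ 8.47223%.

8.472%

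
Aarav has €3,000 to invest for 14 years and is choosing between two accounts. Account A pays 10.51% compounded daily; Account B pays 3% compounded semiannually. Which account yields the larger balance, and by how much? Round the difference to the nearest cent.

Account A, by €8,511.55

Account A growth factor: (1 + 0.1051/365)^5110 ≈ 4.3544059709; balance ≈ 13,063.2179.
Account B growth factor: (1 + 0.015)^28 ≈ 1.51722218; balance ≈ 4,551.6665.
Account A is larger by 8,511.5514.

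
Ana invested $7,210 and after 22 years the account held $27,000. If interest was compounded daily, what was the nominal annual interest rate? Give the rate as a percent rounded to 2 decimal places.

(1 + r/365)^8030 = 27,000/7,210 = 3.7448.
1 + r/365 = 3.7448^(1/8030) ≈ 1.000164, so r/365 ≈ 0.000164443.
r ≈ 365·0.000164443 = 6.00217%.

6.00%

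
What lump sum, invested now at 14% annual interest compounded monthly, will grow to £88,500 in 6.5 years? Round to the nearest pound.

£35,812

Periodic rate = 14%/12 = 0.0116667; 78 periods.
P = 88,500/(1 + 0.14/12)^78 ≈ 88,500/2.4712710064 ≈ 35,811.5317.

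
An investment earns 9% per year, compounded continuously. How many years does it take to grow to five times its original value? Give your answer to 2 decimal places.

17.88 years

e^(0.09t) = 5, so 0.09t = ln 5 ≈ 1.6094.
t ≈ 1.6094/0.09 ≈ 17.8826.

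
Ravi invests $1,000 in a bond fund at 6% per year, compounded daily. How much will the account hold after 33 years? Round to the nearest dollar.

Periodic rate = 6%/365 = 0.000164384; periods = 365·33 = 12045.
A = 1,000·(1 + 0.06/365)^12045 ≈ 1,000·7.241564528 ≈ 7,241.5645.

$7,242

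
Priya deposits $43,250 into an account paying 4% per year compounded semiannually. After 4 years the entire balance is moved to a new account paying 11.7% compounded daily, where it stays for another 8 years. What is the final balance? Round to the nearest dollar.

$129,188

After 4 years at 4%: 43,250 × 1.171659381 ≈ 50,674.2682.
Then 8 years at 11.7%: 50,674.2682 × 2.54937954942 ≈ 129,187.9431.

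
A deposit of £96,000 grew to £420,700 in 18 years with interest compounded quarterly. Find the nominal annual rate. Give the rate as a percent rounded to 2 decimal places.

8.29%

The 72-period growth factor is 420,700/96,000 = 4.38229.
r/4 = 4.38229^(1/72) − 1 ≈ 0.0207339, so r ≈ 4·0.0207339 = 8.29354%.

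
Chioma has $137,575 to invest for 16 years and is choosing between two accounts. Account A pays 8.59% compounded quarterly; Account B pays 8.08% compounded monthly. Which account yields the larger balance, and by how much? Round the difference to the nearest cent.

A: (1 + 0.021475)^64 ≈ 3.89561014154, so 137,575 × 3.89561014154 ≈ 535,938.5652.
B: (1 + 0.0808/12)^192 ≈ 3.62722180674, so 137,575 × 3.62722180674 ≈ 499,015.0401.
Difference ≈ 36,923.5252 in favor of A.

Account A, by $36,923.53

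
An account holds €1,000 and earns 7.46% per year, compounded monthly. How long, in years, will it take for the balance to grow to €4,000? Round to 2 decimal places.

18.64 years

We need (1 + 0.00621667)^(12t) = 4, so 12t = ln 4 / ln 1.006217 ≈ 223.6888.
t ≈ 223.6888/12 = 18.6407 years.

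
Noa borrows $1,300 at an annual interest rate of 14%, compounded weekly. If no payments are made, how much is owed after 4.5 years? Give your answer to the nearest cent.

$2,438.83

Periodic rate = 14%/52 = 0.00269231; periods = 52·4.5 = 234.
A = 1,300·(1 + 0.14/52)^234 ≈ 1,300·1.876021746 ≈ 2,438.8283.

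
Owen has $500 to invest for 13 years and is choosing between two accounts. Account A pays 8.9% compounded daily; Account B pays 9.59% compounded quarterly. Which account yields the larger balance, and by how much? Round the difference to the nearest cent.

Account B, by $124.06

Account A growth factor: (1 + 0.089/365)^4745 ≈ 3.179929301; balance ≈ 1,589.9647.
Account B growth factor: (1 + 0.023975)^52 ≈ 3.428044004; balance ≈ 1,714.0220.
Account B is larger by 124.0574.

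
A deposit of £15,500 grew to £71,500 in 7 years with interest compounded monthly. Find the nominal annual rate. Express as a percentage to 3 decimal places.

22.041%

(1 + r/12)^84 = 71,500/15,500 = 4.6129.
1 + r/12 = 4.6129^(1/84) ≈ 1.018367, so r/12 ≈ 0.0183673.
r ≈ 12·0.0183673 = 22.04079%.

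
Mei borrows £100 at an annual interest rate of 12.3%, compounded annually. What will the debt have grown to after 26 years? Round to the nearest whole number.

Growth factor = (1 + 0.123)^26 ≈ 20.41144085.
A ≈ 100 × 20.41144085 ≈ 2,041.1441.

£2,041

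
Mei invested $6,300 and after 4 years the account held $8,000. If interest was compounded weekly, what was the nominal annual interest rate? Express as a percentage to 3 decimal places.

5.976%

(1 + r/52)^208 = 8,000/6,300 = 1.26984.
1 + r/52 = 1.26984^(1/208) ≈ 1.001149, so r/52 ≈ 0.00114918.
r ≈ 52·0.00114918 = 5.97573%.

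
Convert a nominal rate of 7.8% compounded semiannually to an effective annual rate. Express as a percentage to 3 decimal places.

7.952%

One year is 2 periods at 0.039 each: (1 + 0.039)^2 ≈ 1.079521.
EAR = 1.079521 − 1 ≈ 7.95210%.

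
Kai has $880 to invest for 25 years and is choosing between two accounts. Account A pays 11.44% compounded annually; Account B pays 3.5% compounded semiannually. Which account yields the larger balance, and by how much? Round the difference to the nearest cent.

A: (1 + 0.1144)^25 ≈ 14.997800951, so 880 × 14.997800951 ≈ 13,198.0648.
B: (1 + 0.0175)^50 ≈ 2.380788932, so 880 × 2.380788932 ≈ 2,095.0943.
Difference ≈ 11,102.9706 in favor of A.

Account A, by $11,102.97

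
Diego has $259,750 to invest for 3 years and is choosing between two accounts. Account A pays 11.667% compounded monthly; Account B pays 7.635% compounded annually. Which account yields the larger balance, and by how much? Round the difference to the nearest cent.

Account A growth factor: (1 + 0.0097225)^36 ≈ 1.41668475519; balance ≈ 367,983.8652.
Account B growth factor: (1 + 0.07635)^3 ≈ 1.24698303627; balance ≈ 323,903.8437.
Account A is larger by 44,080.0215.

Account A, by $44,080.02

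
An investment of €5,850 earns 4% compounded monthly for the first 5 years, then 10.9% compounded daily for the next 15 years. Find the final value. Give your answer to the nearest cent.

€36,629.91

After 5 years at 4%: 5,850 × 1.2209965939 ≈ 7,142.8301.
Then 15 years at 10.9%: 7,142.8301 × 5.1282061438 ≈ 36,629.9051.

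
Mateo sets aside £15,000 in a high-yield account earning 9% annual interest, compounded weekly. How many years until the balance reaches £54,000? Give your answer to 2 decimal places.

14.24 years

We need (1 + 0.00173077)^(52t) = 3.6, so 52t = ln 3.6 / ln 1.001731 ≈ 740.7354.
t ≈ 740.7354/52 = 14.2449 years.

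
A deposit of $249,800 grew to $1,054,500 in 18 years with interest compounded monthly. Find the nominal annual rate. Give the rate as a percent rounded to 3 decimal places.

8.028%

The 216-period growth factor is 1,054,500/249,800 = 4.22138.
r/12 = 4.22138^(1/216) − 1 ≈ 0.00668969, so r ≈ 12·0.00668969 = 8.02763%.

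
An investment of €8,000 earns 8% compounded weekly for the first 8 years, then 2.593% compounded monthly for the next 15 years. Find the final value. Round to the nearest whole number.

Phase 1: 8,000·(1 + 0.08/52)^416 ≈ 15,164.3873.
Phase 2: 15,164.3873·(1 + 0.02593/12)^180 ≈ 22,364.6171.

€22,365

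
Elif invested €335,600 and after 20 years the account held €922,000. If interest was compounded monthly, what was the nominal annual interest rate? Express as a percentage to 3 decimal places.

The 240-period growth factor is 922,000/335,600 = 2.74732.
r/12 = 2.74732^(1/240) − 1 ≈ 0.00421982, so r ≈ 12·0.00421982 = 5.06378%.

5.064%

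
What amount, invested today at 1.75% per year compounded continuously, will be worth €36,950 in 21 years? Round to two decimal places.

P = A·e^(−rt) = 36,950·e^(−0.3675).
e^(−0.3675) ≈ 0.69246332681, so P ≈ 25,586.5199.

€25,586.52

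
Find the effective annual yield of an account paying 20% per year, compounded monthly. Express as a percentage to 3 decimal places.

21.939%

EAR = (1 + 20%/12)^12 − 1 = (1 + 0.0166667)^12 − 1.
(1 + 0.0166667)^12 ≈ 1.219391, so EAR ≈ 21.93911%.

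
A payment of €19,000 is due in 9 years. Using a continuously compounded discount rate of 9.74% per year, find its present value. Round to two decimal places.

P = A·e^(−rt) = 19,000·e^(−0.8766).
e^(−0.8766) ≈ 0.41619557375, so P ≈ 7,907.7159.

€7,907.72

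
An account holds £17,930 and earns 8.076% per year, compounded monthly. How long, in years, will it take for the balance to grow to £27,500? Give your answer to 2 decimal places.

5.31 years

(1 + 0.00673)^(12t) = 27,500/17,930 = 1.5337.
12t·ln(1 + 0.00673) = ln(1.5337); 12t = 0.42771/0.00670745 ≈ 63.7665.
t ≈ 5.3139 years.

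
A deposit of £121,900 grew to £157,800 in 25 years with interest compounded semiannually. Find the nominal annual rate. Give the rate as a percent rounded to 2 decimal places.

(1 + r/2)^50 = 157,800/121,900 = 1.2945.
1 + r/2 = 1.2945^(1/50) ≈ 1.005176, so r/2 ≈ 0.0051759.
r ≈ 2·0.0051759 = 1.03518%.

1.04%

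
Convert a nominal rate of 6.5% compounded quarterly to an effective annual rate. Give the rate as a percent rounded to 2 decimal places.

One year is 4 periods at 0.01625 each: (1 + 0.01625)^4 ≈ 1.066602.
EAR = 1.066602 − 1 ≈ 6.66016%.

6.66%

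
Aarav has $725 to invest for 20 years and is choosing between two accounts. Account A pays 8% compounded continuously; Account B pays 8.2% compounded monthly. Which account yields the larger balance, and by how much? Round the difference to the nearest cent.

A: e^(0.08·20) = e^1.6 ≈ 4.953032424, so 725 × 4.953032424 ≈ 3,590.9485.
B: (1 + 0.082/12)^240 ≈ 5.126494349, so 725 × 5.126494349 ≈ 3,716.7084.
Difference ≈ 125.7599 in favor of B.

Account B, by $125.76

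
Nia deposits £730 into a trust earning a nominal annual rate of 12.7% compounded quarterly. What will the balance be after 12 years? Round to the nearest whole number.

Growth factor = (1 + 0.03175)^48 ≈ 4.48306383.
A ≈ 730 × 4.48306383 ≈ 3,272.6366.

£3,273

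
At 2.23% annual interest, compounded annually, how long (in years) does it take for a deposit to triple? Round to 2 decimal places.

(1 + 0.0223)^t = 3.
t = ln 3 / ln(1 + 0.0223) ≈ 1.0986/0.022055 ≈ 49.8124.

49.81 years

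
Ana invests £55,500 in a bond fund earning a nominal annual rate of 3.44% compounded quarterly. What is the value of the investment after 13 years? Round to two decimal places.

Periodic rate = 3.44%/4 = 0.0086; periods = 4·13 = 52.
A = 55,500·(1 + 0.0086)^52 ≈ 55,500·1.5609396729 ≈ 86,632.1518.

£86,632.15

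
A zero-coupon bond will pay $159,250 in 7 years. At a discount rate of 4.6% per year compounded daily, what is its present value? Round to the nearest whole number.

$115,411

Periodic rate = 4.6%/365 = 0.000126027; 2555 periods.
P = 159,250/(1 + 0.046/365)^2555 ≈ 159,250/1.37985678016 ≈ 115,410.5283.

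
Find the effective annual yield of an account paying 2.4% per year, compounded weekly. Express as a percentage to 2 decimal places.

One year is 52 periods at 0.000461538 each: (1 + 0.000461538)^52 ≈ 1.024285.
EAR = 1.024285 − 1 ≈ 2.42846%.

2.43%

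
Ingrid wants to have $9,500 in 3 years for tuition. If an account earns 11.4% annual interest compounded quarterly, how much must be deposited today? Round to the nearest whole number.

$6,781

Periodic rate = 11.4%/4 = 0.0285; 12 periods.
P = 9,500/(1 + 0.0285)^12 ≈ 9,500/1.401043283 ≈ 6,780.6613.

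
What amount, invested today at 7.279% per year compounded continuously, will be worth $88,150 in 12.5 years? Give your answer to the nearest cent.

P = A·e^(−rt) = 88,150·e^(−0.909875).
e^(−0.909875) ≈ 0.40257454271, so P ≈ 35,486.9459.

$35,486.95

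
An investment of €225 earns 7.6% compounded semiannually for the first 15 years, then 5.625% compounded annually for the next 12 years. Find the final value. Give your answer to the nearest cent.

€1,328.32

Phase 1: 225·(1 + 0.038)^30 ≈ 688.8158.
Phase 2: 688.8158·(1 + 0.05625)^12 ≈ 1,328.3233.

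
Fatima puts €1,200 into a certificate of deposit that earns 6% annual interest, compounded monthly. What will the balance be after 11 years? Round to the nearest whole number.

Periodic rate = 6%/12 = 0.005; periods = 12·11 = 132.
A = 1,200·(1 + 0.005)^132 ≈ 1,200·1.931613144 ≈ 2,317.9358.

€2,318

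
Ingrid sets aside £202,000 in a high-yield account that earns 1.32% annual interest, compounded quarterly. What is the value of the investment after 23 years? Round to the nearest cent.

Periodic rate = 1.32%/4 = 0.0033; periods = 4·23 = 92.
A = 202,000·(1 + 0.0033)^92 ≈ 202,000·1.35405007842 ≈ 273,518.1158.

£273,518.12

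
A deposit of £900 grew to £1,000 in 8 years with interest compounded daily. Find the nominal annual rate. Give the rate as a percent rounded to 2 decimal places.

The 2920-period growth factor is 1,000/900 = 1.11111.
r/365 = 1.11111^(1/2920) − 1 ≈ 0.000036083, so r ≈ 365·0.000036083 = 1.31703%.

1.32%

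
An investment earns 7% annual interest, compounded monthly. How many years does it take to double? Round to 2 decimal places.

9.93 years

(1 + 0.00583333)^(12t) = 2.
12t = ln 2 / ln(1 + 0.00583333) ≈ 0.69315/0.00581639 ≈ 119.1715.
t ≈ 9.9310.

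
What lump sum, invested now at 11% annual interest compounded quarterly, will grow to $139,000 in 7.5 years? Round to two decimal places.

Periodic rate = 11%/4 = 0.0275; 30 periods.
P = 139,000/(1 + 0.0275)^30 ≈ 139,000/2.25660172839 ≈ 61,597.0458.

$61,597.05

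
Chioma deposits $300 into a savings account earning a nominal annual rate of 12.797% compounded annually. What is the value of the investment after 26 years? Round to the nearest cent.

Growth factor = (1 + 0.12797)^26 ≈ 22.89476957.
A ≈ 300 × 22.89476957 ≈ 6,868.4309.

$6,868.43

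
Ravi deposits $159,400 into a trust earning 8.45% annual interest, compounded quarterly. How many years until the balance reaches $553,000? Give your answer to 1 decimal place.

14.9 years

(1 + 0.021125)^(4t) = 553,000/159,400 = 3.4693.
4t·ln(1 + 0.021125) = ln(3.4693); 4t = 1.2439/0.020905 ≈ 59.5046.
t ≈ 14.8761 years.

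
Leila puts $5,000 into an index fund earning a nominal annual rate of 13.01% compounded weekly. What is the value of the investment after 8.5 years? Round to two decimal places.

$15,088.11

Growth factor = (1 + 0.1301/52)^442 ≈ 3.0176214667.
A ≈ 5,000 × 3.0176214667 ≈ 15,088.1073.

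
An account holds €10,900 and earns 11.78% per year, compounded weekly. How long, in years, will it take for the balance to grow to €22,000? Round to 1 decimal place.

We need (1 + 0.00226538)^(52t) = 2.0183, so 52t = ln 2.0183 / ln 1.002265 ≈ 310.3556.
t ≈ 310.3556/52 = 5.9684 years.

6.0 years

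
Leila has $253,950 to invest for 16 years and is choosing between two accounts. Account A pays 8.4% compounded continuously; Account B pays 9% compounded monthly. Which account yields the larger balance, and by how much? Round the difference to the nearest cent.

Account B, by $92,368.71

Account A growth factor: e^(0.084·16) = e^1.344 ≈ 3.83435027251; balance ≈ 973,733.2517.
Account B growth factor: (1 + 0.0075)^192 ≈ 4.198078199528; balance ≈ 1,066,101.9588.
Account B is larger by 92,368.7071.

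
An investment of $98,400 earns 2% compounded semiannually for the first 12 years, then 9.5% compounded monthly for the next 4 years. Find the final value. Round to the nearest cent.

$182,427.43

After 12 years at 2%: 98,400 × 1.26973464853 ≈ 124,941.8894.
Then 4 years at 9.5%: 124,941.8894 × 1.46009824588 ≈ 182,427.4336.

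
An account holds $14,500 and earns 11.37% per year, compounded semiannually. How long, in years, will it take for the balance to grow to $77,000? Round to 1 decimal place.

15.1 years

(1 + 0.05685)^(2t) = 77,000/14,500 = 5.3103.
2t·ln(1 + 0.05685) = ln(5.3103); 2t = 1.6697/0.0552928 ≈ 30.1966.
t ≈ 15.0983 years.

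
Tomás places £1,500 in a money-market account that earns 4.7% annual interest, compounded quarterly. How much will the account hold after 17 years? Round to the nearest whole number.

£3,319

Growth factor = (1 + 0.01175)^68 ≈ 2.212985092.
A ≈ 1,500 × 2.212985092 ≈ 3,319.4776.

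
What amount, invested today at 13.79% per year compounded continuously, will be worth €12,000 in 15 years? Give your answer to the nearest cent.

P = A·e^(−rt) = 12,000·e^(−2.0685).
e^(−2.0685) ≈ 0.12637520241, so P ≈ 1,516.5024.

€1,516.50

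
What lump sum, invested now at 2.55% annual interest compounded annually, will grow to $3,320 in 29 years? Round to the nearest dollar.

$1,600

Annual rate = 2.55% = 0.0255; 29 periods.
P = 3,320/(1 + 0.0255)^29 ≈ 3,320/2.075555144 ≈ 1,599.5721.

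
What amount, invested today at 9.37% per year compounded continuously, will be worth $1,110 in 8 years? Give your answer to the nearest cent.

$524.54

P = A·e^(−rt) = 1,110·e^(−0.7496).
e^(−0.7496) ≈ 0.4725555372, so P ≈ 524.5366.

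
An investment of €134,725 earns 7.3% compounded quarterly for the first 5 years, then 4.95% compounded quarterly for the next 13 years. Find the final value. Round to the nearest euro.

€366,682

Phase 1: 134,725·(1 + 0.01825)^20 ≈ 193,435.6724.
Phase 2: 193,435.6724·(1 + 0.012375)^52 ≈ 366,682.3366.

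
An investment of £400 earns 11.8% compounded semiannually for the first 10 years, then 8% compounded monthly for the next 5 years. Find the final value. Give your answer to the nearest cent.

After 10 years at 11.8%: 400 × 3.147162749 ≈ 1,258.8651.
Then 5 years at 8%: 1,258.8651 × 1.489845708 ≈ 1,875.5148.

£1,875.51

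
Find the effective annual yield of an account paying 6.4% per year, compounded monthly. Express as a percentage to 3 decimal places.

One year is 12 periods at 0.00533333 each: (1 + 0.00533333)^12 ≈ 1.065911.
EAR = 1.065911 − 1 ≈ 6.59111%.

6.591%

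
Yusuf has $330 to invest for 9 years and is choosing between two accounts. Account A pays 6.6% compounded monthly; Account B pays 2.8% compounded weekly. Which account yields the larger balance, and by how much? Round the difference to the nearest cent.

A: (1 + 0.0055)^108 ≈ 1.8082734, so 330 × 1.8082734 ≈ 596.7302.
B: (1 + 0.028/52)^468 ≈ 1.28650878, so 330 × 1.28650878 ≈ 424.5479.
Difference ≈ 172.1823 in favor of A.

Account A, by $172.18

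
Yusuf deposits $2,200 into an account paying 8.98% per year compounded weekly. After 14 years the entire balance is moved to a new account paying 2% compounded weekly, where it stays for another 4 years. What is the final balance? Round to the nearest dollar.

$8,369

Phase 1: 2,200·(1 + 0.0898/52)^728 ≈ 7,725.8594.
Phase 2: 7,725.8594·(1 + 0.02/52)^208 ≈ 8,369.1948.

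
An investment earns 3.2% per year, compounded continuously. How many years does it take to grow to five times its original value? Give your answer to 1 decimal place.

50.3 years

e^(0.032t) = 5, so 0.032t = ln 5 ≈ 1.6094.
t ≈ 1.6094/0.032 ≈ 50.2949.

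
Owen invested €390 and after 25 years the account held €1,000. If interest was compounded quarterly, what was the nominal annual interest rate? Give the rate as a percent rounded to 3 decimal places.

3.784%

The 100-period growth factor is 1,000/390 = 2.5641.
r/4 = 2.5641^(1/100) − 1 ≈ 0.00946056, so r ≈ 4·0.00946056 = 3.78422%.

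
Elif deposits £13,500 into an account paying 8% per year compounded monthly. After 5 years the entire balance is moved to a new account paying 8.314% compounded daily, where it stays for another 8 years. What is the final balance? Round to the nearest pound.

Phase 1: 13,500·(1 + 0.08/12)^60 ≈ 20,112.9171.
Phase 2: 20,112.9171·(1 + 0.08314/365)^2920 ≈ 39,111.1076.

£39,111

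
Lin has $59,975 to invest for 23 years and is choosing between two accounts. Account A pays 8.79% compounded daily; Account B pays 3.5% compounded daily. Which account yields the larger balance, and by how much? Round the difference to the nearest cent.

Account A, by $318,629.37

A: (1 + 0.0879/365)^8395 ≈ 7.54931329063, so 59,975 × 7.54931329063 ≈ 452,770.0646.
B: (1 + 0.035/365)^8395 ≈ 2.23661017871, so 59,975 × 2.23661017871 ≈ 134,140.6955.
Difference ≈ 318,629.3691 in favor of A.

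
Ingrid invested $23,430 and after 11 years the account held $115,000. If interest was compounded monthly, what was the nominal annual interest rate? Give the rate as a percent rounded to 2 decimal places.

14.55%

(1 + r/12)^132 = 115,000/23,430 = 4.90824.
1 + r/12 = 4.90824^(1/132) ≈ 1.012125, so r/12 ≈ 0.0121253.
r ≈ 12·0.0121253 = 14.55037%.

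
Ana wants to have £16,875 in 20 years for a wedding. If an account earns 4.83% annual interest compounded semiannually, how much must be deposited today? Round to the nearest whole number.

£6,497

Periodic rate = 4.83%/2 = 0.02415; 40 periods.
P = 16,875/(1 + 0.02415)^40 ≈ 16,875/2.5974235478 ≈ 6,496.8226.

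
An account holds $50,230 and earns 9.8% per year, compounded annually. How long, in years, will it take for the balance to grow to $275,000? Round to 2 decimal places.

(1 + 0.098)^t = 275,000/50,230 = 5.4748.
t·ln(1 + 0.098) = ln(5.4748); t = 1.7002/0.0934903 ≈ 18.1854.

18.19 years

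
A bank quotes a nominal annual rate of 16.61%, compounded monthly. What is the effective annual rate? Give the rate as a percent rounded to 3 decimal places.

17.935%

EAR = (1 + 16.61%/12)^12 − 1 = (1 + 0.0138417)^12 − 1.
(1 + 0.0138417)^12 ≈ 1.179347, so EAR ≈ 17.93471%.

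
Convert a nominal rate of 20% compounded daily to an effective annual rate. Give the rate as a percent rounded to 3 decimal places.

22.134%

EAR = (1 + 20%/365)^365 − 1 = (1 + 0.000547945)^365 − 1.
(1 + 0.000547945)^365 ≈ 1.221336, so EAR ≈ 22.13359%.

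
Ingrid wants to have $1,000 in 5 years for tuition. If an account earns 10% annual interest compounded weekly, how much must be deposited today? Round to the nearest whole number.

$607

Growth factor = (1 + 0.1/52)^260 ≈ 1.64792982.
P = 1,000/1.64792982 ≈ 606.8220.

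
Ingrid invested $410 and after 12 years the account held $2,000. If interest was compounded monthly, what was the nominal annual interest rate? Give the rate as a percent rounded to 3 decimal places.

The 144-period growth factor is 2,000/410 = 4.87805.
r/12 = 4.87805^(1/144) − 1 ≈ 0.011066, so r ≈ 12·0.011066 = 13.27915%.

13.279%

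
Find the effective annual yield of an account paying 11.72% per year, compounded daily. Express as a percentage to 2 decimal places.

12.43%

EAR = (1 + 11.72%/365)^365 − 1 = (1 + 0.000321096)^365 − 1.
(1 + 0.000321096)^365 ≈ 1.124323, so EAR ≈ 12.43231%.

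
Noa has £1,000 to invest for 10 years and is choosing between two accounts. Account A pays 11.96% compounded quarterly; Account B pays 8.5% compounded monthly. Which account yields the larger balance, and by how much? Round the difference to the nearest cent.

A: (1 + 0.0299)^40 ≈ 3.249393638, so 1,000 × 3.249393638 ≈ 3,249.3936.
B: (1 + 0.085/12)^120 ≈ 2.332647116, so 1,000 × 2.332647116 ≈ 2,332.6471.
Difference ≈ 916.7465 in favor of A.

Account A, by £916.75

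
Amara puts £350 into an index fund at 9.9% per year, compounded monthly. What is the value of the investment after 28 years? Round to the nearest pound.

£5,533

Growth factor = (1 + 0.00825)^336 ≈ 15.80976842.
A ≈ 350 × 15.80976842 ≈ 5,533.4189.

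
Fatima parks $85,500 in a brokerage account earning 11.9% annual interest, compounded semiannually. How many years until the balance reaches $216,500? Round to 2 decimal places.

We need (1 + 0.0595)^(2t) = 2.5322, so 2t = ln 2.5322 / ln 1.0595 ≈ 16.0748.
t ≈ 16.0748/2 = 8.0374 years.

8.04 years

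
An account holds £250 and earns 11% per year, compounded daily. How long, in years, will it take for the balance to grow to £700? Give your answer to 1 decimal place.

9.4 years

(1 + 0.00030137)^(365t) = 700/250 = 2.8.
365t·ln(1 + 0.00030137) = ln(2.8); 365t = 1.0296/0.000301324 ≈ 3416.9792.
t ≈ 9.3616 years.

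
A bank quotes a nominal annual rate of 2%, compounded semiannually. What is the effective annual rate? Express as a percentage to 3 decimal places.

2.010%

EAR = (1 + 2%/2)^2 − 1 = (1 + 0.01)^2 − 1.
(1 + 0.01)^2 ≈ 1.0201, so EAR ≈ 2.01000%.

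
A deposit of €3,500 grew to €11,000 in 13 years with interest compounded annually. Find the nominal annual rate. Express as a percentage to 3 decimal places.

(1 + r)^13 = 11,000/3,500 = 3.14286.
1 + r = 3.14286^(1/13) ≈ 1.092083, so r ≈ 0.0920832.
r ≈ 9.20832%.

9.208%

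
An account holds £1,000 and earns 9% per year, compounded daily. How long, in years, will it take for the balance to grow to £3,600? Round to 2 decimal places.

(1 + 0.000246575)^(365t) = 3,600/1,000 = 3.6.
365t·ln(1 + 0.000246575) = ln(3.6); 365t = 1.2809/0.000246545 ≈ 5195.5388.
t ≈ 14.2344 years.

14.23 years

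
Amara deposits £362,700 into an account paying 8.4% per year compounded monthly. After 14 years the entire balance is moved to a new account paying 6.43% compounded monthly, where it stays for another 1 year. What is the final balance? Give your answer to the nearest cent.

Phase 1: 362,700·(1 + 0.007)^168 ≈ 1,170,842.8511.
Phase 2: 1,170,842.8511·(1 + 0.0643/12)^12 ≈ 1,248,386.8745.

£1,248,386.87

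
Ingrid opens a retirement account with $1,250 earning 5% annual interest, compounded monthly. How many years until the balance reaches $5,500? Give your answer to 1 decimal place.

29.7 years

We need (1 + 0.00416667)^(12t) = 4.4, so 12t = ln 4.4 / ln 1.004167 ≈ 356.3254.
t ≈ 356.3254/12 = 29.6938 years.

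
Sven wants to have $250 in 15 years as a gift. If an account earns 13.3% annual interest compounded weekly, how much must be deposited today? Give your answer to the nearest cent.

$34.09

Periodic rate = 13.3%/52 = 0.00255769; 780 periods.
P = 250/(1 + 0.133/52)^780 ≈ 250/7.33350112 ≈ 34.0901.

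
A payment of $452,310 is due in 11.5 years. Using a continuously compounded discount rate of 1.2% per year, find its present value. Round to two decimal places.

P = A·e^(−rt) = 452,310·e^(−0.138).
e^(−0.138) ≈ 0.871098691746, so P ≈ 394,006.6493.

$394,006.65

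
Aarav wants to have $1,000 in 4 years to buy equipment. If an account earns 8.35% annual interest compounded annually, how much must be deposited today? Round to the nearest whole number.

Annual rate = 8.35% = 0.0835; 4 periods.
P = 1,000/(1 + 0.0835)^4 ≈ 1,000/1.37821084 ≈ 725.5784.

$726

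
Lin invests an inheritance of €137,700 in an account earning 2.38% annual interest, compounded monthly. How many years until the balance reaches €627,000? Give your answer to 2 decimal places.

We need (1 + 0.00198333)^(12t) = 4.5534, so 12t = ln 4.5534 / ln 1.001983 ≈ 765.0614.
t ≈ 765.0614/12 = 63.7551 years.

63.76 years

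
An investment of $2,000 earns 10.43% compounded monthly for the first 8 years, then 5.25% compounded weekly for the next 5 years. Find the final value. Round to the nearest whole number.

After 8 years at 10.43%: 2,000 × 2.295141993 ≈ 4,590.2840.
Then 5 years at 5.25%: 4,590.2840 × 1.300004306 ≈ 5,967.3889.

$5,967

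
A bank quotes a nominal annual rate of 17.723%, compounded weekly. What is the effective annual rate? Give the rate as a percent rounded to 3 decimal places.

19.355%

EAR = (1 + 17.723%/52)^52 − 1 = (1 + 0.00340827)^52 − 1.
(1 + 0.00340827)^52 ≈ 1.193546, so EAR ≈ 19.35459%.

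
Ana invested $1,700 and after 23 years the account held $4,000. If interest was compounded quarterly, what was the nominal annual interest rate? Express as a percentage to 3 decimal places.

3.738%

The 92-period growth factor is 4,000/1,700 = 2.35294.
r/4 = 2.35294^(1/92) − 1 ≈ 0.0093441, so r ≈ 4·0.0093441 = 3.73764%.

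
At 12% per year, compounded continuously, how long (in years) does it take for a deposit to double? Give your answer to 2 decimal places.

5.78 years

e^(0.12t) = 2, so 0.12t = ln 2 ≈ 0.69315.
t ≈ 0.69315/0.12 ≈ 5.7762.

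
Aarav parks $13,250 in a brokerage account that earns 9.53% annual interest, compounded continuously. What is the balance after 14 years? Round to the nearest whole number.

$50,310

A = P·e^(rt) = 13,250·e^(0.0953·14) = 13,250·e^1.3342.
e^1.3342 ≈ 3.7969571653, so A ≈ 50,309.6824.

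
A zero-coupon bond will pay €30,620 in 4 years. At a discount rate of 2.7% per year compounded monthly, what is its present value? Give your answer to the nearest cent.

Growth factor = (1 + 0.00225)^48 ≈ 1.1139125995.
P = 30,620/1.1139125995 ≈ 27,488.6917.

€27,488.69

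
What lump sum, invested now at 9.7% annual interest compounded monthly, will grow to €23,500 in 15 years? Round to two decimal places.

€5,517.08

Periodic rate = 9.7%/12 = 0.00808333; 180 periods.
P = 23,500/(1 + 0.097/12)^180 ≈ 23,500/4.2594961309 ≈ 5,517.0845.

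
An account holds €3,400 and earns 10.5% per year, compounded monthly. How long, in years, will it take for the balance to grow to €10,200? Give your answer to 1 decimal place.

We need (1 + 0.00875)^(12t) = 3, so 12t = ln 3 / ln 1.00875 ≈ 126.1042.
t ≈ 126.1042/12 = 10.5087 years.

10.5 years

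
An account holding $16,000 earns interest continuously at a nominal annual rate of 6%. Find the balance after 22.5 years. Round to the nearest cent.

$61,718.81

A = P·e^(rt) = 16,000·e^(0.06·22.5) = 16,000·e^1.35.
e^1.35 ≈ 3.8574255307, so A ≈ 61,718.8085.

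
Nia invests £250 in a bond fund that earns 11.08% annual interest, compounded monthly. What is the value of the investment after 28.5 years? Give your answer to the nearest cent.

£5,795.12

Periodic rate = 11.08%/12 = 0.00923333; periods = 12·28.5 = 342.
A = 250·(1 + 0.1108/12)^342 ≈ 250·23.18048155 ≈ 5,795.1204.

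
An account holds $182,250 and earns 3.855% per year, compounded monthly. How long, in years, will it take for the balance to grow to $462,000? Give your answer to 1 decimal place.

(1 + 0.0032125)^(12t) = 462,000/182,250 = 2.535.
12t·ln(1 + 0.0032125) = ln(2.535); 12t = 0.93019/0.00320735 ≈ 290.0168.
t ≈ 24.1681 years.

24.2 years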